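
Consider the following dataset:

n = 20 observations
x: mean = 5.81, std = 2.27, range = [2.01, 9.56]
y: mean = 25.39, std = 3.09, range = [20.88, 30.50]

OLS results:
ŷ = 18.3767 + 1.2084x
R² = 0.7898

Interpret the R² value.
R² = 0.7898 means 78.98% of the variation in y is explained by the linear relationship with x. This indicates a strong fit.

The coefficient of determination R² is the fraction of the total variation in y that the fitted line accounts for.

Here R² = 0.7898:
- Explained: 78.98% of the variation in y
- Unexplained (residual): 100% − 78.98% = 21.02%
- Rule of thumb (below 0.3 weak; 0.3 to below 0.7 moderate; 0.7 and above strong) → strong

Note: R² never decreases when predictors are added, so it should not be used alone to compare models of different size.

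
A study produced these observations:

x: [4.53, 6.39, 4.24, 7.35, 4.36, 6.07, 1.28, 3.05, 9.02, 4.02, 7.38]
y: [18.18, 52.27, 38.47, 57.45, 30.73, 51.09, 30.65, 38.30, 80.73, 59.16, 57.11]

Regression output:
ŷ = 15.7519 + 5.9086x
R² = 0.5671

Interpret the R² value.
About 56.71% of the variability in y is accounted for by the regression on x (R² = 0.5671) — a moderate linear fit.

R² = 1 − SS_res/SS_tot compares the residual scatter to the total scatter of y about its mean.

Here R² = 0.5671:
- Explained: 56.71% of the variation in y
- Unexplained (residual): 100% − 56.71% = 43.29%
- Rule of thumb (below 0.3 weak; 0.3 to below 0.7 moderate; 0.7 and above strong) → moderate

Equivalently, for simple linear regression R² = r², so |r| = √0.5671 ≈ 0.7531.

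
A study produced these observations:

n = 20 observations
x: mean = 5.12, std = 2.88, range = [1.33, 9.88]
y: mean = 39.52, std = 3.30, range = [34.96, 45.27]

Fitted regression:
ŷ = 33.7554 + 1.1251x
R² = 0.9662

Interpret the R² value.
R² = 0.9662 means 96.62% of the variation in y is explained by the linear relationship with x. This indicates a strong fit.

The coefficient of determination R² is the fraction of the total variation in y that the fitted line accounts for.

Here R² = 0.9662:
- Explained: 96.62% of the variation in y
- Unexplained (residual): 100% − 96.62% = 3.38%
- Rule of thumb (below 0.3 weak; 0.3 to below 0.7 moderate; 0.7 and above strong) → strong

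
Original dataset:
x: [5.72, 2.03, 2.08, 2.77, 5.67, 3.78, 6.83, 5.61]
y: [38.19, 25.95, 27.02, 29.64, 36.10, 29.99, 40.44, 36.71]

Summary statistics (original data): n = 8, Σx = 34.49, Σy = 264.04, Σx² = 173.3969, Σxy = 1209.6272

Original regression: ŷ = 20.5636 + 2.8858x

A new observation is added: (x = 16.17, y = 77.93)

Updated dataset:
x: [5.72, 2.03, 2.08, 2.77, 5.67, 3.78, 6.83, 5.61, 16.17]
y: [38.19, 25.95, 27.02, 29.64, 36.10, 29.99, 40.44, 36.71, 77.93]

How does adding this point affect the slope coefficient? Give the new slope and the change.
The slope changes from 2.8858 to 3.6394 (change of +0.7536, or +26.1%).

The new point has HIGH LEVERAGE: x = 16.17 is far from the original mean x̄ = 34.49/8 ≈ 4.31 (original range [2.03, 6.83]).

Step 1: Update the sums with the new point (n goes from 8 to 9)
Σx  = 34.49 + 16.17 = 50.66
Σy  = 264.04 + 77.93 = 341.97
Σx² = 173.3969 + 16.17² = 173.3969 + 261.4689 = 434.8658
Σxy = 1209.6272 + 16.17×77.93 = 1209.6272 + 1260.1281 = 2469.7553

Step 2: Recompute the slope with b₁ = (nΣxy − ΣxΣy) / (nΣx² − (Σx)²)
Numerator   = 9×2469.7553 − 50.66×341.97 = 22227.7977 − 17324.2002 = 4903.5975
Denominator = 9×434.8658 − 50.66² = 3913.7922 − 2566.4356 = 1347.3566
b₁(new) = 4903.5975 / 1347.3566 = 3.6394

(Same formula on the original sums: (8×1209.6272 − 34.49×264.04) / (8×173.3969 − 34.49²) = 570.2780 / 197.6151 = 2.8858, matching the given fit.)

Step 3: Change in slope
Δβ₁ = 3.6394 − 2.8858 = +0.7536
Relative change = +0.7536 / 2.8858 × 100% = +26.1%
→ the slope increases when the point is added.

Because the point sits above the extension of the original line at a high-leverage x, it tilts the fit up.
In practice: refit with and without it and report both if conclusions differ.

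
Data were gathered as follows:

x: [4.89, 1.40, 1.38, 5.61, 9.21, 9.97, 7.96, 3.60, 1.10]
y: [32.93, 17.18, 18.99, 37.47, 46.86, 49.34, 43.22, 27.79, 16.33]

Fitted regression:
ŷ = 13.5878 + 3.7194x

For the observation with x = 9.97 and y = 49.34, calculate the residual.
Residual = -1.3302

The residual is the difference between the actual value and the predicted value:

Residual = y - ŷ

Step 1: Calculate predicted value
ŷ = 13.5878 + 3.7194 × 9.97
ŷ = 50.6702

Step 2: Calculate residual
Residual = 49.34 - 50.6702
Residual = -1.3302

The residual is negative, so the observed y = 49.34 sits below the regression line (the line overestimates it by 1.3302).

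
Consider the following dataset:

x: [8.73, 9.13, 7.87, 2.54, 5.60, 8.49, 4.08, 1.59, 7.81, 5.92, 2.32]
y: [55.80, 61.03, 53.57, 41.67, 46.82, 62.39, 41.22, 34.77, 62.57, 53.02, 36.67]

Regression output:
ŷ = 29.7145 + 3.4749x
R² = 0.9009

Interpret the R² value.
R² = 0.9009 means 90.09% of the variation in y is explained by the linear relationship with x. This indicates a strong fit.

R² (coefficient of determination) measures the proportion of variance in y explained by the regression model.

Here R² = 0.9009:
- Explained: 90.09% of the variation in y
- Unexplained (residual): 100% − 90.09% = 9.91%
- Rule of thumb (below 0.3 weak; 0.3 to below 0.7 moderate; 0.7 and above strong) → strong

Calculation: R² = 1 − (SS_res / SS_tot), where SS_res is the sum of squared residuals and SS_tot the total sum of squares.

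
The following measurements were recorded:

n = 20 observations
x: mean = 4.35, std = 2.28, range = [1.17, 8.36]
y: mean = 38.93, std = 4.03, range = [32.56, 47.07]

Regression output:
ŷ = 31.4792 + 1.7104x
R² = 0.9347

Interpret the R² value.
The model explains 93.47% of the variance in y (R² = 0.9347), leaving 6.53% unexplained; the fit is strong.

R² (coefficient of determination) measures the proportion of variance in y explained by the regression model.

Here R² = 0.9347:
- Explained: 93.47% of the variation in y
- Unexplained (residual): 100% − 93.47% = 6.53%
- Rule of thumb (below 0.3 weak; 0.3 to below 0.7 moderate; 0.7 and above strong) → strong

Equivalently, for simple linear regression R² = r², so |r| = √0.9347 ≈ 0.9668.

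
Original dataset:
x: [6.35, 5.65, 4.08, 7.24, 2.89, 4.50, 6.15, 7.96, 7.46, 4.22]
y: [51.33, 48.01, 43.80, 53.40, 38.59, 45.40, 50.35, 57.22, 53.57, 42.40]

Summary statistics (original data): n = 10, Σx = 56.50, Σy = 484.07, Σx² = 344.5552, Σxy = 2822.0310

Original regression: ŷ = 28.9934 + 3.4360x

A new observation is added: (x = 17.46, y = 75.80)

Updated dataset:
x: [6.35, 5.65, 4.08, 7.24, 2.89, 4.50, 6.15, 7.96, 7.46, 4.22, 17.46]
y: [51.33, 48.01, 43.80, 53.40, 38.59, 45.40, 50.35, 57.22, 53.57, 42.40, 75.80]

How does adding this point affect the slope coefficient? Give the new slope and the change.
The slope changes from 3.4360 to 2.5054 (change of -0.9306, or -27.1%).

The new point has HIGH LEVERAGE: x = 17.46 is far from the original mean x̄ = 56.50/10 ≈ 5.65 (original range [2.89, 7.96]).

Step 1: Update the sums with the new point (n goes from 10 to 11)
Σx  = 56.50 + 17.46 = 73.96
Σy  = 484.07 + 75.80 = 559.87
Σx² = 344.5552 + 17.46² = 344.5552 + 304.8516 = 649.4068
Σxy = 2822.0310 + 17.46×75.80 = 2822.0310 + 1323.4680 = 4145.4990

Step 2: Recompute the slope with b₁ = (nΣxy − ΣxΣy) / (nΣx² − (Σx)²)
Numerator   = 11×4145.4990 − 73.96×559.87 = 45600.4890 − 41407.9852 = 4192.5038
Denominator = 11×649.4068 − 73.96² = 7143.4748 − 5470.0816 = 1673.3932
b₁(new) = 4192.5038 / 1673.3932 = 2.5054

(Same formula on the original sums: (10×2822.0310 − 56.50×484.07) / (10×344.5552 − 56.50²) = 870.3550 / 253.3020 = 3.4360, matching the given fit.)

Step 3: Change in slope
Δβ₁ = 2.5054 − 3.4360 = -0.9306
Relative change = -0.9306 / 3.4360 × 100% = -27.1%
→ the slope decreases when the point is added.

A high-leverage point only changes the slope if it is off the original line; here y = 75.80 is below the original trend, so the slope decreases.
In practice: examine leverage (hᵢ) and Cook's distance rather than deleting it automatically.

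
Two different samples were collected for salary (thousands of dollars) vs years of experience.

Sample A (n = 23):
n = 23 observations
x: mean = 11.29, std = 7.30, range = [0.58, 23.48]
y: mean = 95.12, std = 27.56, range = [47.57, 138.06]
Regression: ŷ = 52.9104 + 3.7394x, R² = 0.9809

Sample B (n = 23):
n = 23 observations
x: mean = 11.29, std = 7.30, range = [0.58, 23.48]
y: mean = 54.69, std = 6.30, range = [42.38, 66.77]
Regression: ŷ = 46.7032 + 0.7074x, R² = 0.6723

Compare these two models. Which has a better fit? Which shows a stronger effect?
Model A has the better fit (R² = 0.9809 vs 0.6723). Model A shows the stronger effect (|β₁| = 3.7394 vs 0.7074).

Model Comparison:

Which explains more variance? (R²)
- Model A: R² = 0.9809 → 98.09% of variance in salary explained
- Model B: R² = 0.6723 → 67.23% of variance in salary explained
- 0.9809 > 0.6723 → Model A has the better fit

Which has the larger per-year effect? (|β₁|)
- Model A: β₁ = 3.7394 → predicted salary rises 3.7394 thousand dollars per additional year of experience
- Model B: β₁ = 0.7074 → predicted salary rises 0.7074 thousand dollars per additional year of experience
- |3.7394| > |0.7074| → Model A shows the stronger marginal effect

Note: The two samples could reflect different populations, time periods, or measurement quality.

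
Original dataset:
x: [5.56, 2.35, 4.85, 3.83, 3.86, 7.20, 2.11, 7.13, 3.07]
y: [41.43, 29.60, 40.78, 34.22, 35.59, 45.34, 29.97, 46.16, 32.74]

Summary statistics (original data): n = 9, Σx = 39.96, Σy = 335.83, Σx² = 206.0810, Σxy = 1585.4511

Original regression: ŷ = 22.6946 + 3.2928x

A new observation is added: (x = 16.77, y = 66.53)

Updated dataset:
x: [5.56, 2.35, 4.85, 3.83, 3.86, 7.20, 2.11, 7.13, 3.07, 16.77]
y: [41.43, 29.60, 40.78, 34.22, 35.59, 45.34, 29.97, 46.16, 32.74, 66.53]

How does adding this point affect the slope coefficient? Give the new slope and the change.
New slope β₁ = 2.5294 versus 3.2928 before: a change of -0.7634 (-23.2%).

The new point has HIGH LEVERAGE: x = 16.77 is far from the original mean x̄ = 39.96/9 ≈ 4.44 (original range [2.11, 7.20]).

Step 1: Update the sums with the new point (n goes from 9 to 10)
Σx  = 39.96 + 16.77 = 56.73
Σy  = 335.83 + 66.53 = 402.36
Σx² = 206.0810 + 16.77² = 206.0810 + 281.2329 = 487.3139
Σxy = 1585.4511 + 16.77×66.53 = 1585.4511 + 1115.7081 = 2701.1592

Step 2: Recompute the slope with b₁ = (nΣxy − ΣxΣy) / (nΣx² − (Σx)²)
Numerator   = 10×2701.1592 − 56.73×402.36 = 27011.5920 − 22825.8828 = 4185.7092
Denominator = 10×487.3139 − 56.73² = 4873.1390 − 3218.2929 = 1654.8461
b₁(new) = 4185.7092 / 1654.8461 = 2.5294

(Same formula on the original sums: (9×1585.4511 − 39.96×335.83) / (9×206.0810 − 39.96²) = 849.2931 / 257.9274 = 3.2928, matching the given fit.)

Step 3: Change in slope
Δβ₁ = 2.5294 − 3.2928 = -0.7634
Relative change = -0.7634 / 3.2928 × 100% = -23.2%
→ the slope decreases when the point is added.

Because the point sits below the extension of the original line at a high-leverage x, it tilts the fit down.
In practice: investigate whether it comes from the same population as the rest of the sample.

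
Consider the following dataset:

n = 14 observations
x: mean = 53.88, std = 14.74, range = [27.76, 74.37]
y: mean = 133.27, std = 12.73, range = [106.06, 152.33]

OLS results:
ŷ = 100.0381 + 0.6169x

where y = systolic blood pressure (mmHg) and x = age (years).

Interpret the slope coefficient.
On average, blood pressure is about 0.6169 mmHg higher for every extra year of age.

β₁ = 0.6169 is the change in predicted blood pressure (mmHg) per additional year of age.

Interpretation:
- Age up by 1 year → predicted blood pressure increases by 0.6169 mmHg
- The effect is assumed constant over the observed range of x (linearity)
- The slope describes association in these data, not necessarily a causal effect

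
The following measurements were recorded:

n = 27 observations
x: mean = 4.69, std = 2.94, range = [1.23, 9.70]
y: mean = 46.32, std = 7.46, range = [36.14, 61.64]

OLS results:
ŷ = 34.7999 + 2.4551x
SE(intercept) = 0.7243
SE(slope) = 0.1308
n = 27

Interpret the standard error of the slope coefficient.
The slope 2.4551 is pinned down to within about ±0.1308 (one SE) by these data — relative uncertainty 5.3%, i.e. precise.

What SE measures:
- The standard error quantifies the sampling variability of the coefficient estimate
- It is the estimated standard deviation of β̂₁ across hypothetical repeated samples of the same size
- Smaller SE → more precise estimate

Relative precision:
- SE / |β̂₁| = 0.1308 / 2.4551 = 5.3%
- Rule of thumb (under 20%: precise; 20% to under 50%: moderately precise; 50% or more: imprecise) → precise

Rough 95% range (±2 SE): 2.4551 ± 0.2616 → (2.1935, 2.7167).

What drives SE(β̂₁): wider spread of x values → smaller SE; more residual scatter → larger SE; larger n (here n = 27) → smaller SE.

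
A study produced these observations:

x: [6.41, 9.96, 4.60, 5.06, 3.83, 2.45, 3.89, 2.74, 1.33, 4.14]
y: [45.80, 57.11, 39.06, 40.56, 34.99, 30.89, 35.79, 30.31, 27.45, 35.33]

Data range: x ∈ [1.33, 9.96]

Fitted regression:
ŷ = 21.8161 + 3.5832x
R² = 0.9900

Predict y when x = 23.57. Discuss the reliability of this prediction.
ŷ = 106.2721, but this is extrapolation (above the data range [1.33, 9.96]) and may be unreliable.

Prediction calculation:
ŷ = 21.8161 + 3.5832 × 23.57
ŷ = 106.2721

Reliability:
- Data range: x ∈ [1.33, 9.96]
- Prediction point: x = 23.57 is 13.61 units above the observed range → this is EXTRAPOLATION, not interpolation

Why that matters here:
- R² describes fit only over the sampled x values; it says nothing about behaviour beyond them
- There are no observations near this x to validate the fitted line there

A defensible statement: 'if the linear trend continued to x = 23.57, y would be about 106.2721' — the premise is untested.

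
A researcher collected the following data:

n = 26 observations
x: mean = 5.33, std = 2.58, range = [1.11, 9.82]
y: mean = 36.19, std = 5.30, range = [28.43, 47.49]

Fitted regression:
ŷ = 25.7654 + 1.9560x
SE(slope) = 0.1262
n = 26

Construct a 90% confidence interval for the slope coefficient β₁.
The 90% CI for β₁ is (1.7401, 2.1719)

Confidence interval for the slope:

The 90% CI for β₁ is: β̂₁ ± t*(α/2, n-2) × SE(β̂₁)

Step 1: Find critical t-value
- Confidence level = 0.9
- Degrees of freedom = n - 2 = 26 - 2 = 24
- t*(α/2, 24) = 1.7109

Step 2: Calculate margin of error
Margin = 1.7109 × 0.1262 = 0.2159

Step 3: Construct interval
CI = 1.9560 ± 0.2159
CI = (1.7401, 2.1719)

Interpretation: intervals built this way capture the true β₁ in 90% of repeated samples; here the plausible range for the per-unit effect of x on y is 1.7401 to 2.1719.
The interval does not include 0, suggesting a significant linear relationship.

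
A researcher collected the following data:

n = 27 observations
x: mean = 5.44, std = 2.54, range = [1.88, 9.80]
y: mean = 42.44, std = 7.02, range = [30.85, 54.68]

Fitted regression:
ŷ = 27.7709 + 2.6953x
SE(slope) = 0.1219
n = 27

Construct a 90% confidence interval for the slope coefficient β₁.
The 90% CI for β₁ is (2.4871, 2.9035)

Confidence interval for the slope:

The 90% CI for β₁ is: β̂₁ ± t*(α/2, n-2) × SE(β̂₁)

Step 1: Find critical t-value
- Confidence level = 0.9
- Degrees of freedom = n - 2 = 27 - 2 = 25
- t*(α/2, 25) = 1.7081

Step 2: Calculate margin of error
Margin = 1.7081 × 0.1219 = 0.2082

Step 3: Construct interval
CI = 2.6953 ± 0.2082
CI = (2.4871, 2.9035)

Interpretation: intervals built this way capture the true β₁ in 90% of repeated samples; here the plausible range for the per-unit effect of x on y is 2.4871 to 2.9035.
Since 0 is outside the interval, a two-sided test at α = 0.10 would reject H₀: β₁ = 0.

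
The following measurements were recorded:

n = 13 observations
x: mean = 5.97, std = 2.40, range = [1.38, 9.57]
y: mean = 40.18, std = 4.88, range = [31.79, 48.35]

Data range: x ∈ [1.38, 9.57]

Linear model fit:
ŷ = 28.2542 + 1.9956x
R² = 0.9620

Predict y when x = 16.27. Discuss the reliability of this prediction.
The equation gives ŷ = 60.7226; however x = 16.27 is 6.70 units above the observed range, so this extrapolated value should not be trusted.

Prediction calculation:
ŷ = 28.2542 + 1.9956 × 16.27
ŷ = 60.7226

Reliability:
- Data range: x ∈ [1.38, 9.57]
- Prediction point: x = 16.27 is 6.70 units above the observed range → this is EXTRAPOLATION, not interpolation

Why that matters here:
- R² describes fit only over the sampled x values; it says nothing about behaviour beyond them
- Real relationships often flatten, saturate, or turn nonlinear at extremes

Report the number if required, but flag clearly that it is an extrapolation.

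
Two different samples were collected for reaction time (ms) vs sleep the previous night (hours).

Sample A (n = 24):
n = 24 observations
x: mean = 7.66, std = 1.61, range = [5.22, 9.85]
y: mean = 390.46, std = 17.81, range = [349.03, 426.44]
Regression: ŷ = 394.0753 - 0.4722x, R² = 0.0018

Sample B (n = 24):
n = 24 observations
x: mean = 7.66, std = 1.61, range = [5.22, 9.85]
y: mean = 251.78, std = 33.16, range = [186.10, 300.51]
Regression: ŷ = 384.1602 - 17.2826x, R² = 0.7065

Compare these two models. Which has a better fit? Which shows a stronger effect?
Model B has the better fit (R² = 0.7065 vs 0.0018). Model B shows the stronger effect (|β₁| = 17.2826 vs 0.4722).

Model Comparison:

Which explains more variance? (R²)
- Model A: R² = 0.0018 → 0.18% of variance in reaction time explained
- Model B: R² = 0.7065 → 70.65% of variance in reaction time explained
- 0.7065 > 0.0018 → Model B has the better fit

Strength of effect — compare |β₁|:
- Model A: β₁ = -0.4722 → predicted reaction time falls 0.4722 ms per additional hour of sleep
- Model B: β₁ = -17.2826 → predicted reaction time falls 17.2826 ms per additional hour of sleep
- |-0.4722| < |-17.2826| → Model B shows the stronger marginal effect

Note: R² measures how tightly points cluster around the line; β₁ measures how steep the line is — they answer different questions.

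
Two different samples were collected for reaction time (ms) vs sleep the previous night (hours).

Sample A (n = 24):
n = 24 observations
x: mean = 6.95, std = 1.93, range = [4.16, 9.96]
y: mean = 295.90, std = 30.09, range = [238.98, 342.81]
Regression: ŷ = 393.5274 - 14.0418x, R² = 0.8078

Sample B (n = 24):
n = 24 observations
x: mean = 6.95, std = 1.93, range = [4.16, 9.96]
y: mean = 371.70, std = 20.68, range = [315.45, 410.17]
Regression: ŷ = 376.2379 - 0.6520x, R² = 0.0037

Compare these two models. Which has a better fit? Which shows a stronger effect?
Model A has the better fit (R² = 0.8078 vs 0.0037). Model A shows the stronger effect (|β₁| = 14.0418 vs 0.6520).

Model Comparison:

Fit — compare R²:
- Model A: R² = 0.8078 → 80.78% of variance in reaction time explained
- Model B: R² = 0.0037 → 0.37% of variance in reaction time explained
- 0.8078 > 0.0037 → Model A has the better fit

Which has the larger per-hour effect? (|β₁|)
- Model A: β₁ = -14.0418 → predicted reaction time falls 14.0418 ms per additional hour of sleep
- Model B: β₁ = -0.6520 → predicted reaction time falls 0.6520 ms per additional hour of sleep
- |-14.0418| > |-0.6520| → Model A shows the stronger marginal effect

Notes:
- The two samples could reflect different populations, time periods, or measurement quality.
- A steeper slope doesn't make a better model if the scatter around the line is large.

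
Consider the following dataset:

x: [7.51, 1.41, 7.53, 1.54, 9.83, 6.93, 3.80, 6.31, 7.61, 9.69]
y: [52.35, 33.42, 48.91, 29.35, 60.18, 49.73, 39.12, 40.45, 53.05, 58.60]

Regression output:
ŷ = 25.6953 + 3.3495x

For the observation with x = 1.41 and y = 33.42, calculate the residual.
Residual = 3.0019

The residual is the difference between the actual value and the predicted value:

Residual = y - ŷ

Step 1: Calculate predicted value
ŷ = 25.6953 + 3.3495 × 1.41
ŷ = 30.4181

Step 2: Calculate residual
Residual = 33.42 - 30.4181
Residual = 3.0019

The residual is positive, so the observed y = 33.42 sits above the regression line (the line underestimates it by 3.0019).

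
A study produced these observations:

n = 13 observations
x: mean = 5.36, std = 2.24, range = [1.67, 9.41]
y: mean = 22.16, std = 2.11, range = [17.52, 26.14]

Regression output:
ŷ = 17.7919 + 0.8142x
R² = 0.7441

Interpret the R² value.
R² = 0.7441 means 74.41% of the variation in y is explained by the linear relationship with x. This indicates a strong fit.

R² (coefficient of determination) measures the proportion of variance in y explained by the regression model.

Here R² = 0.7441:
- Explained: 74.41% of the variation in y
- Unexplained (residual): 100% − 74.41% = 25.59%
- Rule of thumb (below 0.3 weak; 0.3 to below 0.7 moderate; 0.7 and above strong) → strong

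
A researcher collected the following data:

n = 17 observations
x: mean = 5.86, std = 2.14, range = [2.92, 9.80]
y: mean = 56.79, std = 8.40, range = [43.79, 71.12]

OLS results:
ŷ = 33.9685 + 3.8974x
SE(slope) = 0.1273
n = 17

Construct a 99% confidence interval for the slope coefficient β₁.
The 99% CI for β₁ is (3.5223, 4.2725)

Confidence interval for the slope:

The 99% CI for β₁ is: β̂₁ ± t*(α/2, n-2) × SE(β̂₁)

Step 1: Find critical t-value
- Confidence level = 0.99
- Degrees of freedom = n - 2 = 17 - 2 = 15
- t*(α/2, 15) = 2.9467

Step 2: Calculate margin of error
Margin = 2.9467 × 0.1273 = 0.3751

Step 3: Construct interval
CI = 3.8974 ± 0.3751
CI = (3.5223, 4.2725)

Interpretation: each one-unit increase in x is associated with a change in mean y of between 3.5223 and 4.2725, with 99% confidence.
Both endpoints are positive, so the data support a genuinely positive slope at this confidence level.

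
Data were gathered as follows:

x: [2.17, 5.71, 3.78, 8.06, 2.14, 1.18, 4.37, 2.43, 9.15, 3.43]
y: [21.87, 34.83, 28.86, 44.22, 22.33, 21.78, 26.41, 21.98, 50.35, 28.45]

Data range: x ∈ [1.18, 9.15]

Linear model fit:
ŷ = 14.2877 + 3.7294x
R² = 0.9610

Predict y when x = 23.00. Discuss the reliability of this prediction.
ŷ = 100.0639, but this is extrapolation (above the data range [1.18, 9.15]) and may be unreliable.

Prediction calculation:
ŷ = 14.2877 + 3.7294 × 23.00
ŷ = 100.0639

Reliability:
- Data range: x ∈ [1.18, 9.15]
- Prediction point: x = 23.00 is 13.85 units above the observed range → this is EXTRAPOLATION, not interpolation

Why that matters here:
- The standard error of prediction grows with (x − x̄)², and x = 23.00 is far from x̄ = 4.24
- R² describes fit only over the sampled x values; it says nothing about behaviour beyond them

Report the number if required, but flag clearly that it is an extrapolation.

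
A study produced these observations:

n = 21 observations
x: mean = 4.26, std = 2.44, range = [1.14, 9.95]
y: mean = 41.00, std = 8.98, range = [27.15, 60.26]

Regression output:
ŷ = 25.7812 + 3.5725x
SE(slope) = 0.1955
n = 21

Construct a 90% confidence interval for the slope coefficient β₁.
The 90% CI for β₁ is (3.2345, 3.9105)

Confidence interval for the slope:

The 90% CI for β₁ is: β̂₁ ± t*(α/2, n-2) × SE(β̂₁)

Step 1: Find critical t-value
- Confidence level = 0.9
- Degrees of freedom = n - 2 = 21 - 2 = 19
- t*(α/2, 19) = 1.7291

Step 2: Calculate margin of error
Margin = 1.7291 × 0.1955 = 0.3380

Step 3: Construct interval
CI = 3.5725 ± 0.3380
CI = (3.2345, 3.9105)

Interpretation: We are 90% confident that the true slope β₁ lies between 3.2345 and 3.9105.
Since 0 is outside the interval, a two-sided test at α = 0.10 would reject H₀: β₁ = 0.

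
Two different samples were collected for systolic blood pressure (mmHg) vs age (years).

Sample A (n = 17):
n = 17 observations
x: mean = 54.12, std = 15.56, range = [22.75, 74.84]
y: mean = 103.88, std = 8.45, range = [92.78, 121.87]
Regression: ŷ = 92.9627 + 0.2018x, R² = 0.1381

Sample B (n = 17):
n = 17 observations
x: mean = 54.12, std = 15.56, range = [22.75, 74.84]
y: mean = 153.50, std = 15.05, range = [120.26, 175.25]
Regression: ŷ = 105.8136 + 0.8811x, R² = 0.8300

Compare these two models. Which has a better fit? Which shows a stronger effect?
Model B has the better fit (R² = 0.8300 vs 0.1381). Model B shows the stronger effect (|β₁| = 0.8811 vs 0.2018).

Model Comparison:

Goodness of fit (R²):
- Model A: R² = 0.1381 → 13.81% of variance in blood pressure explained
- Model B: R² = 0.8300 → 83.00% of variance in blood pressure explained
- 0.8300 > 0.1381 → Model B has the better fit

Which has the larger per-year effect? (|β₁|)
- Model A: β₁ = 0.2018 → predicted blood pressure rises 0.2018 mmHg per additional year of age
- Model B: β₁ = 0.8811 → predicted blood pressure rises 0.8811 mmHg per additional year of age
- |0.2018| < |0.8811| → Model B shows the stronger marginal effect

Notes:
- The two samples could reflect different populations, time periods, or measurement quality.
- A steeper slope doesn't make a better model if the scatter around the line is large.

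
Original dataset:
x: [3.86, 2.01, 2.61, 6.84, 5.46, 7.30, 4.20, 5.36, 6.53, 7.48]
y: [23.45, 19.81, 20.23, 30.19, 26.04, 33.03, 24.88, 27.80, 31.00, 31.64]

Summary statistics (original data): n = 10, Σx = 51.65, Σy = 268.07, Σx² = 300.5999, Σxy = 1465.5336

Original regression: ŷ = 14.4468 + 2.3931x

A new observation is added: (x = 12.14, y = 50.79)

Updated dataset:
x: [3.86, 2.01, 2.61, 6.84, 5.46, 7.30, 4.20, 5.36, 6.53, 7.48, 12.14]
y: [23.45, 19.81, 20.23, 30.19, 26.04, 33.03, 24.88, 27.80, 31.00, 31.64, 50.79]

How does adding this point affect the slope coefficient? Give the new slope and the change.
Adding the point moves β₁ from 2.3931 to 2.9854, i.e. it increases by 0.5923 (+24.8%).

x = 12.14 lies well outside the original x-range [2.01, 7.48] (x̄ ≈ 5.17), so this observation has high leverage and can move the slope substantially.

Step 1: Update the sums with the new point (n goes from 10 to 11)
Σx  = 51.65 + 12.14 = 63.79
Σy  = 268.07 + 50.79 = 318.86
Σx² = 300.5999 + 12.14² = 300.5999 + 147.3796 = 447.9795
Σxy = 1465.5336 + 12.14×50.79 = 1465.5336 + 616.5906 = 2082.1242

Step 2: Recompute the slope with b₁ = (nΣxy − ΣxΣy) / (nΣx² − (Σx)²)
Numerator   = 11×2082.1242 − 63.79×318.86 = 22903.3662 − 20340.0794 = 2563.2868
Denominator = 11×447.9795 − 63.79² = 4927.7745 − 4069.1641 = 858.6104
b₁(new) = 2563.2868 / 858.6104 = 2.9854

(Same formula on the original sums: (10×1465.5336 − 51.65×268.07) / (10×300.5999 − 51.65²) = 809.5205 / 338.2765 = 2.3931, matching the given fit.)

Step 3: Change in slope
Δβ₁ = 2.9854 − 2.3931 = +0.5923
Relative change = +0.5923 / 2.3931 × 100% = +24.8%
→ the slope increases when the point is added.

Because the point sits above the extension of the original line at a high-leverage x, it tilts the fit up.
In practice: examine leverage (hᵢ) and Cook's distance rather than deleting it automatically.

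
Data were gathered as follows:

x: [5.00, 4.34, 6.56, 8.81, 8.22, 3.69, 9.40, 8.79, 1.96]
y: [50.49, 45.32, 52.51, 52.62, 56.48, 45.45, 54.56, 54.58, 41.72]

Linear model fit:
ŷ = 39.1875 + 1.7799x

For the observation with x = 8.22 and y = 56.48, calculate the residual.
Residual = 2.6617

The residual is the difference between the actual value and the predicted value:

Residual = y - ŷ

Step 1: Calculate predicted value
ŷ = 39.1875 + 1.7799 × 8.22
ŷ = 53.8183

Step 2: Calculate residual
Residual = 56.48 - 53.8183
Residual = 2.6617

Interpretation: the model underestimates the actual value by 2.6617 at this point (positive residual → observation lies above the fitted line).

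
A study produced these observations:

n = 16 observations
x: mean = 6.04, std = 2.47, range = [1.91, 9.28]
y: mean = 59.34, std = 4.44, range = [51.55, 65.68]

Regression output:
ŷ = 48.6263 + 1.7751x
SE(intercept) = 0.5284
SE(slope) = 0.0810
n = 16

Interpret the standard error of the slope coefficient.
SE(β̂₁) = 0.0810 is the estimated standard deviation of the slope estimate across repeated samples; relative to β̂₁ = 1.7751 that is 4.6%, a precise estimate.

What SE measures:
- The standard error quantifies the sampling variability of the coefficient estimate
- It is the estimated standard deviation of β̂₁ across hypothetical repeated samples of the same size
- Smaller SE → more precise estimate

Relative precision:
- SE / |β̂₁| = 0.0810 / 1.7751 = 4.6%
- Rule of thumb (under 20%: precise; 20% to under 50%: moderately precise; 50% or more: imprecise) → precise

Link to the t-test: t = β̂₁ / SE(β̂₁) = 1.7751 / 0.0810 = 21.9148, the statistic for H₀: β₁ = 0.

What drives SE(β̂₁): more residual scatter → larger SE; wider spread of x values → smaller SE.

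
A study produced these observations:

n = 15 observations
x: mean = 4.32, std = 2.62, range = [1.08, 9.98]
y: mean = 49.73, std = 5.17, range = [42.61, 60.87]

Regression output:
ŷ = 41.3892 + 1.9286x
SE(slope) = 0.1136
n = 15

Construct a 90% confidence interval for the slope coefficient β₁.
The 90% CI for β₁ is (1.7274, 2.1298)

Confidence interval for the slope:

The 90% CI for β₁ is: β̂₁ ± t*(α/2, n-2) × SE(β̂₁)

Step 1: Find critical t-value
- Confidence level = 0.9
- Degrees of freedom = n - 2 = 15 - 2 = 13
- t*(α/2, 13) = 1.7709

Step 2: Calculate margin of error
Margin = 1.7709 × 0.1136 = 0.2012

Step 3: Construct interval
CI = 1.9286 ± 0.2012
CI = (1.7274, 2.1298)

Interpretation: intervals built this way capture the true β₁ in 90% of repeated samples; here the plausible range for the per-unit effect of x on y is 1.7274 to 2.1298.
Both endpoints are positive, so the data support a genuinely positive slope at this confidence level.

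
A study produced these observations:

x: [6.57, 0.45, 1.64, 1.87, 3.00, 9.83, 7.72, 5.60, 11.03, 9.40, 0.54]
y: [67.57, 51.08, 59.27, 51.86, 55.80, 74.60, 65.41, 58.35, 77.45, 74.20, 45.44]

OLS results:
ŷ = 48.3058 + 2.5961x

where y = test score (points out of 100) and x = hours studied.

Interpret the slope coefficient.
An increase of one hour in study time is associated with a 2.5961 points increase in predicted test score.

The slope coefficient β₁ = 2.5961 represents the marginal effect of study time on test score.

Interpretation:
- Study time up by 1 hour → predicted test score increases by 2.5961 points
- This is a linear approximation: the same per-unit change is assumed across the whole observed x range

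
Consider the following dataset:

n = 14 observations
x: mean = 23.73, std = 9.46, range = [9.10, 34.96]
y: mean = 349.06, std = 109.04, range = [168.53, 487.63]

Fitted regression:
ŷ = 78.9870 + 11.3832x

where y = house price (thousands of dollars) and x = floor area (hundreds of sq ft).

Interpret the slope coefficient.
An increase of one hundred sq ft in floor area is associated with a 11.3832 thousand dollars increase in predicted house price.

β₁ = 11.3832 is the change in predicted house price (thousand dollars) per additional hundred sq ft of floor area.

Interpretation:
- Floor area up by 1 hundred sq ft → predicted house price increases by 11.3832 thousand dollars
- The effect is assumed constant over the observed range of x (linearity)

(β₀ = 78.9870 is the fitted value at x = 0 and is not part of the slope interpretation.)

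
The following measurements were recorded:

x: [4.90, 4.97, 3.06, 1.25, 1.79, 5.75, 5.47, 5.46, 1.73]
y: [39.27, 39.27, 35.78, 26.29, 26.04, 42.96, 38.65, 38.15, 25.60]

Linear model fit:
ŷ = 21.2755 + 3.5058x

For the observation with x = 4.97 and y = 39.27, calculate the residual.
Residual = 0.5707

The residual is the difference between the actual value and the predicted value:

Residual = y - ŷ

Step 1: Calculate predicted value
ŷ = 21.2755 + 3.5058 × 4.97
ŷ = 38.6993

Step 2: Calculate residual
Residual = 39.27 - 38.6993
Residual = 0.5707

Interpretation: the model underestimates the actual value by 0.5707 at this point (positive residual → observation lies above the fitted line).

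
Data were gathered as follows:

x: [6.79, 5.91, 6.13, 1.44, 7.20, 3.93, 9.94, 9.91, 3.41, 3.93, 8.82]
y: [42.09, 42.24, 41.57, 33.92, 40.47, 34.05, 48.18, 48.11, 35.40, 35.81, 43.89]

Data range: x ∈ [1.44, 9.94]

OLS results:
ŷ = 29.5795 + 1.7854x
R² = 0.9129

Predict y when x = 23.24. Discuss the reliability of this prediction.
ŷ = 71.0722, but this is extrapolation (above the data range [1.44, 9.94]) and may be unreliable.

Prediction calculation:
ŷ = 29.5795 + 1.7854 × 23.24
ŷ = 71.0722

Reliability:
- Data range: x ∈ [1.44, 9.94]
- Prediction point: x = 23.24 is 13.30 units above the observed range → this is EXTRAPOLATION, not interpolation

Why that matters here:
- The standard error of prediction grows with (x − x̄)², and x = 23.24 is far from x̄ = 6.13
- R² describes fit only over the sampled x values; it says nothing about behaviour beyond them

The R² = 0.9129 only validates the fit within [1.44, 9.94]; treat ŷ = 71.0722 with caution.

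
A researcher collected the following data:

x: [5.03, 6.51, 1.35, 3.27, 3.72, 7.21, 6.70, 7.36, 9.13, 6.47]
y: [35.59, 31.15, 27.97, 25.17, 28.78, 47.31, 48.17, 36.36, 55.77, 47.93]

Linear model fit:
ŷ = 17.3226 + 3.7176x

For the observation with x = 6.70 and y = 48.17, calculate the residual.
Residual = 5.9395

The residual is the difference between the actual value and the predicted value:

Residual = y - ŷ

Step 1: Calculate predicted value
ŷ = 17.3226 + 3.7176 × 6.70
ŷ = 42.2305

Step 2: Calculate residual
Residual = 48.17 - 42.2305
Residual = 5.9395

Interpretation: the model underestimates the actual value by 5.9395 at this point (positive residual → observation lies above the fitted line).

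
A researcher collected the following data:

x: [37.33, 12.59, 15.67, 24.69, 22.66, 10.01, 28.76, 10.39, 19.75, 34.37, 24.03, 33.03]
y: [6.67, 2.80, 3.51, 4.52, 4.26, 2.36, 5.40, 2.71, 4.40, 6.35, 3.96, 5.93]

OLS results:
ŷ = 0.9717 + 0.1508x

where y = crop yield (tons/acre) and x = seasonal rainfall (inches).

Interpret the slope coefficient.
On average, crop yield is about 0.1508 tons/acre higher for every extra inch of rainfall.

β₁ = 0.1508 is the change in predicted crop yield (tons/acre) per additional inch of rainfall.

Interpretation:
- Rainfall up by 1 inch → predicted crop yield increases by 0.1508 tons/acre
- The effect is assumed constant over the observed range of x (linearity)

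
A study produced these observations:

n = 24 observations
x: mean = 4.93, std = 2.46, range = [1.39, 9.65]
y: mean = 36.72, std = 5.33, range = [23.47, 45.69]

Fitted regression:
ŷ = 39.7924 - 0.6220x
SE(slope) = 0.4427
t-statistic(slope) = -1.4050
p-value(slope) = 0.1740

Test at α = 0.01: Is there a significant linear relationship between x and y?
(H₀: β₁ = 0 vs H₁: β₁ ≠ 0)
p-value = 0.1740 ≥ α = 0.01, so we fail to reject H₀. The relationship is not significant.

Hypothesis test for the slope coefficient:

H₀: β₁ = 0 (no linear relationship)
H₁: β₁ ≠ 0 (linear relationship exists)

Test statistic: t = β̂₁ / SE(β̂₁) = -0.6220 / 0.4427 = -1.4050

p = 0.1740: how often a slope estimate this far from 0 (in SE units) would arise by chance if β₁ were truly 0.

Decision rule: reject H₀ if p-value < α.
p-value = 0.1740 ≥ α = 0.01 → fail to reject H₀.

At α = 0.01 the data do not provide convincing evidence of a nonzero slope.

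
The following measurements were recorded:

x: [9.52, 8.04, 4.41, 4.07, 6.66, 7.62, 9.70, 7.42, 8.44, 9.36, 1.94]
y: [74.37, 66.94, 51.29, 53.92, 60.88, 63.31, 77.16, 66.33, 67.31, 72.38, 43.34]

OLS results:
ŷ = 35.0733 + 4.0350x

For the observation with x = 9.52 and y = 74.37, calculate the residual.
Residual = 0.8835

The residual is the difference between the actual value and the predicted value:

Residual = y - ŷ

Step 1: Calculate predicted value
ŷ = 35.0733 + 4.0350 × 9.52
ŷ = 73.4865

Step 2: Calculate residual
Residual = 74.37 - 73.4865
Residual = 0.8835

Sign check: y > ŷ, so the point is above the line and the fit underestimates here.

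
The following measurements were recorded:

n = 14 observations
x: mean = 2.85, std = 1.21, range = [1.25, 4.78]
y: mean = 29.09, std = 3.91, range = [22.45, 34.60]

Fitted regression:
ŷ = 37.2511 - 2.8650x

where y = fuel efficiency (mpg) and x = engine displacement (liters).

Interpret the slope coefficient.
An increase of one liter in engine displacement is associated with a 2.8650 mpg decrease in predicted fuel efficiency.

β₁ = -2.8650 is the change in predicted fuel efficiency (mpg) per additional liter of engine displacement.

Interpretation:
- Engine displacement up by 1 liter → predicted fuel efficiency decreases by 2.8650 mpg
- This is a linear approximation: the same per-unit change is assumed across the whole observed x range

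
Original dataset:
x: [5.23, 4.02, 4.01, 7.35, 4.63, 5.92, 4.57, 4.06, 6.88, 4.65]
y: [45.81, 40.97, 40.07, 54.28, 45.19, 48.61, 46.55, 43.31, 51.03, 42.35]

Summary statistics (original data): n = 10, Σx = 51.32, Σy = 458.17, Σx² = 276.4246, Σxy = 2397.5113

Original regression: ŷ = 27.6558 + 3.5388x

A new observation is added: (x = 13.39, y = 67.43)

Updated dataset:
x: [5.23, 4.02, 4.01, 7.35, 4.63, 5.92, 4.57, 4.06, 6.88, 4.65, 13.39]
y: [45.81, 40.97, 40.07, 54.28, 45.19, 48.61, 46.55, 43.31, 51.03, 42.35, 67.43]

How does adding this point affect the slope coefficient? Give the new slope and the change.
Adding the point moves β₁ from 3.5388 to 2.7775, i.e. it decreases by 0.7613 (-21.5%).

The new point has HIGH LEVERAGE: x = 13.39 is far from the original mean x̄ = 51.32/10 ≈ 5.13 (original range [4.01, 7.35]).

Step 1: Update the sums with the new point (n goes from 10 to 11)
Σx  = 51.32 + 13.39 = 64.71
Σy  = 458.17 + 67.43 = 525.60
Σx² = 276.4246 + 13.39² = 276.4246 + 179.2921 = 455.7167
Σxy = 2397.5113 + 13.39×67.43 = 2397.5113 + 902.8877 = 3300.3990

Step 2: Recompute the slope with b₁ = (nΣxy − ΣxΣy) / (nΣx² − (Σx)²)
Numerator   = 11×3300.3990 − 64.71×525.60 = 36304.3890 − 34011.5760 = 2292.8130
Denominator = 11×455.7167 − 64.71² = 5012.8837 − 4187.3841 = 825.4996
b₁(new) = 2292.8130 / 825.4996 = 2.7775

(Same formula on the original sums: (10×2397.5113 − 51.32×458.17) / (10×276.4246 − 51.32²) = 461.8286 / 130.5036 = 3.5388, matching the given fit.)

Step 3: Change in slope
Δβ₁ = 2.7775 − 3.5388 = -0.7613
Relative change = -0.7613 / 3.5388 × 100% = -21.5%
→ the slope decreases when the point is added.

Because the point sits below the extension of the original line at a high-leverage x, it tilts the fit down.
In practice: investigate whether it comes from the same population as the rest of the sample.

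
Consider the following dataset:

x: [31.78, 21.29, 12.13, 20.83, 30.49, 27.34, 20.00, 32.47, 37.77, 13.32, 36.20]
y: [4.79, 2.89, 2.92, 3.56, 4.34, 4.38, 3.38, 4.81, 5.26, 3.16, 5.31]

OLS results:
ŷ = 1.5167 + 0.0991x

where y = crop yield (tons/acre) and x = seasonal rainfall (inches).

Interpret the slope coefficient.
For each additional inch of rainfall, predicted crop yield increases by approximately 0.0991 tons/acre.

β₁ = 0.0991 is the change in predicted crop yield (tons/acre) per additional inch of rainfall.

Interpretation:
- Rainfall up by 1 inch → predicted crop yield increases by 0.0991 tons/acre
- The effect is assumed constant over the observed range of x (linearity)

(β₀ = 1.5167 is the fitted value at x = 0 and is not part of the slope interpretation.)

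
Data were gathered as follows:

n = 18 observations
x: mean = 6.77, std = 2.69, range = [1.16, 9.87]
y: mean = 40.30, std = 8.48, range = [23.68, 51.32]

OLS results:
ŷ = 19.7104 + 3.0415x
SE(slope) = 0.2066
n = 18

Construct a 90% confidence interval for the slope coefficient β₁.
The 90% CI for β₁ is (2.6808, 3.4022)

Confidence interval for the slope:

The 90% CI for β₁ is: β̂₁ ± t*(α/2, n-2) × SE(β̂₁)

Step 1: Find critical t-value
- Confidence level = 0.9
- Degrees of freedom = n - 2 = 18 - 2 = 16
- t*(α/2, 16) = 1.7459

Step 2: Calculate margin of error
Margin = 1.7459 × 0.2066 = 0.3607

Step 3: Construct interval
CI = 3.0415 ± 0.3607
CI = (2.6808, 3.4022)

Interpretation: We are 90% confident that the true slope β₁ lies between 2.6808 and 3.4022.
The interval does not include 0, suggesting a significant linear relationship.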